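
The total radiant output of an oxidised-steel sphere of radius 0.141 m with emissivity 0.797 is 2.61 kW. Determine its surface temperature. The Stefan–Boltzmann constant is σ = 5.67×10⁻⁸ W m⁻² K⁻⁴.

T ≈ 693 K

A = 4πr² = 4π × (0.141)² = 0.250 m².
From P = εσAT⁴, T = (P / εσA)^(1/4) = (2610 / (0.797 × 5.67×10⁻⁸ × 0.250))^(1/4).
T = (2.31×10^11)^(1/4) = 693 K.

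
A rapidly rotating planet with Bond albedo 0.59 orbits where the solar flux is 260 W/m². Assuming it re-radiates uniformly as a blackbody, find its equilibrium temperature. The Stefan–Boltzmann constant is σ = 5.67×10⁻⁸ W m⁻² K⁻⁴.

Power absorbed = (1−a)S·πR²; power emitted = 4πR²σT⁴. Equating and cancelling πR²:
T = ((1−a)S / 4σ)^(1/4) = (107 / (4 × 5.67×10⁻⁸))^(1/4) = (4.70×10^8)^(1/4).
T = 147 K.

T ≈ 147 K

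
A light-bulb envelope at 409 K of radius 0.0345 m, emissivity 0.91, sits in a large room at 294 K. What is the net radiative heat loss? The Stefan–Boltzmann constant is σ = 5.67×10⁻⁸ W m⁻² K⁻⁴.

A = 4πr² = 4π × (0.0345)² = 0.0150 m².
Q = εσA(T⁴ − T_s⁴). T⁴ − T_s⁴ = (409)⁴ − (294)⁴ = 2.80×10^10 − 7.47×10^9 = 2.05×10^10 K⁴.
Q = 0.91 × 5.67×10⁻⁸ × 0.0150 × 2.05×10^10 = 15.8 W.

Q ≈ 15.8 W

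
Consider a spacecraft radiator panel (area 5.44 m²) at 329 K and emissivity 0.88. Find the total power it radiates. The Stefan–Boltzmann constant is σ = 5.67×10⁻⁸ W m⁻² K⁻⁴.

Stefan–Boltzmann: P = εσAT⁴ = 0.88 × 5.67×10⁻⁸ × 5.44 × (329)⁴ = 0.88 × 5.67×10⁻⁸ × 5.44 × 1.17×10^10.
P = 3180 W.

P ≈ 3180 W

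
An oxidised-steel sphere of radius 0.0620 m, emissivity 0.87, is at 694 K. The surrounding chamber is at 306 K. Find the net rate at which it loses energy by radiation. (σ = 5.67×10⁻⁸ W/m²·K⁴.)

Q ≈ 532 W

A = 4πr² = 4π × (0.0620)² = 0.0483 m².
Q = εσA(T⁴ − T_s⁴). T⁴ − T_s⁴ = (694)⁴ − (306)⁴ = 2.32×10^11 − 8.77×10^9 = 2.23×10^11 K⁴.
Q = 0.87 × 5.67×10⁻⁸ × 0.0483 × 2.23×10^11 = 532 W.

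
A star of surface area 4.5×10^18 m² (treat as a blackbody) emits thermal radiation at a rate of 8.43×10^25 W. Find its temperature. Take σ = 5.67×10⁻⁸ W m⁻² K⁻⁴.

From P = σAT⁴, T = (P / σA)^(1/4) = (8.43×10^25 / (5.67×10⁻⁸ × 4.50×10^18))^(1/4).
T = (3.30×10^14)^(1/4) = 4260 K.

T ≈ 4260 K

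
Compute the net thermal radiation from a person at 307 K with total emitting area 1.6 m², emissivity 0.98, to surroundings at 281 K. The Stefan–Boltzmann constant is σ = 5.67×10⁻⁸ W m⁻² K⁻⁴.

Q = εσA(T⁴ − T_s⁴). T⁴ − T_s⁴ = (307)⁴ − (281)⁴ = 8.88×10^9 − 6.23×10^9 = 2.65×10^9 K⁴.
Q = 0.98 × 5.67×10⁻⁸ × 1.60 × 2.65×10^9 = 235 W.

Q ≈ 235 W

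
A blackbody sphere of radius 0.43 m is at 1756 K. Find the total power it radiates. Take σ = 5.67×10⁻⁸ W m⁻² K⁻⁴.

P ≈ 1.25×10^6 W

A = 4πr² = 4π × (0.43)² = 2.32 m².
P = σAT⁴ = 5.67×10⁻⁸ × 2.32 × (1756)⁴ = 5.67×10⁻⁸ × 2.32 × 9.51×10^12.
P = 1.25×10^6 W.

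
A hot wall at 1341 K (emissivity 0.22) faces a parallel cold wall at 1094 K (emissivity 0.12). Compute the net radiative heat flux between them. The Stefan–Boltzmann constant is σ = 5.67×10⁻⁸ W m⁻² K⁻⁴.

For two large parallel gray plates, q = σ(T₁⁴ − T₂⁴) / (1/ε₁ + 1/ε₂ − 1).
1/ε₁ + 1/ε₂ − 1 = 1/0.22 + 1/0.12 − 1 = 11.88.
T₁⁴ − T₂⁴ = 3.23×10^12 − 1.43×10^12 = 1.80×10^12 K⁴.
q = 5.67×10⁻⁸ × 1.80×10^12 / 11.88 = 8600 W/m².

q ≈ 8600 W/m²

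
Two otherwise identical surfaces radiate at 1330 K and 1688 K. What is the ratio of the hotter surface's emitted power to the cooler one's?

P ∝ T⁴, so the ratio is (1688/1330)⁴ = (1.269)⁴ = 2.59.

ratio ≈ 2.59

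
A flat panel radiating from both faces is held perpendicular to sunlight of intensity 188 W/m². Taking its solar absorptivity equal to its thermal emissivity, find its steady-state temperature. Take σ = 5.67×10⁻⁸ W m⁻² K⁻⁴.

Absorbed flux αS = emitted flux 2εσT⁴ per unit area; with α = ε this gives T = (S/2σ)^(1/4).
T = (188 / (2 × 5.67×10⁻⁸))^(1/4) = (1.66×10^9)^(1/4).
T = 202 K.

T ≈ 202 K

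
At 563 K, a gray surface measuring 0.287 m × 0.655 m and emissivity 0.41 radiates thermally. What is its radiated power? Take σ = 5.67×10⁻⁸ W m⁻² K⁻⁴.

P ≈ 439 W

A = 0.287 × 0.655 = 0.188 m².
Stefan–Boltzmann: P = εσAT⁴ = 0.41 × 5.67×10⁻⁸ × 0.188 × (563)⁴ = 0.41 × 5.67×10⁻⁸ × 0.188 × 1.00×10^11.
P = 439 W.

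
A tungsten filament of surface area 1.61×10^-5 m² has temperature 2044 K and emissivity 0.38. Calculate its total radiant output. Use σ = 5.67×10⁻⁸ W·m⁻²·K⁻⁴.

P = εσAT⁴ = 0.38 × 5.67×10⁻⁸ × 1.61×10^-5 × (2044)⁴ = 0.38 × 5.67×10⁻⁸ × 1.61×10^-5 × 1.75×10^13.
P = 6.06 W.

P ≈ 6.06 W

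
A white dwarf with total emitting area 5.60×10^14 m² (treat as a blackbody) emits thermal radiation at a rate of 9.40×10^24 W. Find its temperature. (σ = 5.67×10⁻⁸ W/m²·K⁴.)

From P = σAT⁴, T = (P / σA)^(1/4) = (9.40×10^24 / (5.67×10⁻⁸ × 5.60×10^14))^(1/4).
T = (2.96×10^17)^(1/4) = 23300 K.

T ≈ 23300 K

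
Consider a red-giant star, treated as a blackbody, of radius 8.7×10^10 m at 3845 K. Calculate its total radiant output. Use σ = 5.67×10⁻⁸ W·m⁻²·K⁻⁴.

P ≈ 1.18×10^30 W

A = 4πr² = 4π × (8.7×10^10)² = 9.51×10^22 m².
P = σAT⁴ = 5.67×10⁻⁸ × 9.51×10^22 × (3845)⁴ = 5.67×10⁻⁸ × 9.51×10^22 × 2.19×10^14.
P = 1.18×10^30 W.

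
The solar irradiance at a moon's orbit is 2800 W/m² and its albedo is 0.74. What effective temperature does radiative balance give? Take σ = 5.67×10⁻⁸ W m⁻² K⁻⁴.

T ≈ 238 K

Power absorbed = (1−a)S·πR²; power emitted = 4πR²σT⁴. Equating and cancelling πR²:
T = ((1−a)S / 4σ)^(1/4) = (728 / (4 × 5.67×10⁻⁸))^(1/4) = (3.21×10^9)^(1/4).
T = 238 K.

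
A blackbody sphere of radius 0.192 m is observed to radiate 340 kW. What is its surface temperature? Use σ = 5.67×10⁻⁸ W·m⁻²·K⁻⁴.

A = 4πr² = 4π × (0.192)² = 0.463 m².
From P = σAT⁴, T = (P / σA)^(1/4) = (3.40×10^5 / (5.67×10⁻⁸ × 0.463))^(1/4).
T = (1.29×10^13)^(1/4) = 1900 K.

T ≈ 1900 K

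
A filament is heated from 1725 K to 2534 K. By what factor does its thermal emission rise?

ratio ≈ 4.66

P ∝ T⁴, so the ratio is (2534/1725)⁴ = (1.469)⁴ = 4.66.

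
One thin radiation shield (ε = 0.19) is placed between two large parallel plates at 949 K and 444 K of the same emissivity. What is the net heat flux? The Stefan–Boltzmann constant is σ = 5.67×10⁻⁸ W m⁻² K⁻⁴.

Each of the 2 gaps contributes resistance (2/ε − 1) = 2/0.19 − 1 = 9.526; total = 19.05.
q = σ(T₁⁴ − T₂⁴) / 19.05 = 5.67×10⁻⁸ × 7.72×10^11 / 19.05 = 2300 W/m².

q ≈ 2300 W/m²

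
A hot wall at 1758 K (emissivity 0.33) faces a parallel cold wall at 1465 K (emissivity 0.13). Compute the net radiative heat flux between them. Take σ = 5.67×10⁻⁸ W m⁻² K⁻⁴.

For two large parallel gray plates, q = σ(T₁⁴ − T₂⁴) / (1/ε₁ + 1/ε₂ − 1).
1/ε₁ + 1/ε₂ − 1 = 1/0.33 + 1/0.13 − 1 = 9.723.
T₁⁴ − T₂⁴ = 9.55×10^12 − 4.61×10^12 = 4.95×10^12 K⁴.
q = 5.67×10⁻⁸ × 4.95×10^12 / 9.723 = 28800 W/m².

q ≈ 28800 W/m²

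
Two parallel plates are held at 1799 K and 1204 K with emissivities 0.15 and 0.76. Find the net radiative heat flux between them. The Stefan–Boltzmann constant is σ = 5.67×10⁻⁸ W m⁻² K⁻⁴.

For two large parallel gray plates, q = σ(T₁⁴ − T₂⁴) / (1/ε₁ + 1/ε₂ − 1).
1/ε₁ + 1/ε₂ − 1 = 1/0.15 + 1/0.76 − 1 = 6.982.
T₁⁴ − T₂⁴ = 1.05×10^13 − 2.10×10^12 = 8.37×10^12 K⁴.
q = 5.67×10⁻⁸ × 8.37×10^12 / 6.982 = 68000 W/m².

q ≈ 68000 W/m²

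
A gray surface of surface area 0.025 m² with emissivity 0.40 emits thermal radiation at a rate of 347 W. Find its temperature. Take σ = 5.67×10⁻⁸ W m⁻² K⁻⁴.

T ≈ 884 K

From P = εσAT⁴, T = (P / εσA)^(1/4) = (347 / (0.40 × 5.67×10⁻⁸ × 0.0250))^(1/4).
T = (6.12×10^11)^(1/4) = 884 K.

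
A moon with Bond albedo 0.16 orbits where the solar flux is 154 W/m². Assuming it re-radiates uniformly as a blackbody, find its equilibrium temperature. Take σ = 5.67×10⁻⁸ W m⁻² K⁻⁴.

T ≈ 155 K

Power absorbed = (1−a)S·πR²; power emitted = 4πR²σT⁴. Equating and cancelling πR²:
T = ((1−a)S / 4σ)^(1/4) = (129 / (4 × 5.67×10⁻⁸))^(1/4) = (5.70×10^8)^(1/4).
T = 155 K.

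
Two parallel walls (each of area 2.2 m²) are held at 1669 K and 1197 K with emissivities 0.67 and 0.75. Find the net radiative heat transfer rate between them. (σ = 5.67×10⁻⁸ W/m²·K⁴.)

Q ≈ 3.90×10^5 W

For two large parallel gray plates, q = σ(T₁⁴ − T₂⁴) / (1/ε₁ + 1/ε₂ − 1).
1/ε₁ + 1/ε₂ − 1 = 1/0.67 + 1/0.75 − 1 = 1.826.
T₁⁴ − T₂⁴ = 7.76×10^12 − 2.05×10^12 = 5.71×10^12 K⁴.
q = 5.67×10⁻⁸ × 5.71×10^12 / 1.826 = 1.77×10^5 W/m².
Q = q·A = 1.77×10^5 × 2.2 = 3.90×10^5 W.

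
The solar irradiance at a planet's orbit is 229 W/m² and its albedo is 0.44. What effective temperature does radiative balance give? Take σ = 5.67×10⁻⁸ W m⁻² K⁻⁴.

Power absorbed = (1−a)S·πR²; power emitted = 4πR²σT⁴. Equating and cancelling πR²:
T = ((1−a)S / 4σ)^(1/4) = (128 / (4 × 5.67×10⁻⁸))^(1/4) = (5.65×10^8)^(1/4).
T = 154 K.

T ≈ 154 K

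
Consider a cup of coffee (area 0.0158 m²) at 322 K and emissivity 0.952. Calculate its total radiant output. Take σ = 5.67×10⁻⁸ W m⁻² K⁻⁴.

P = εσAT⁴ = 0.952 × 5.67×10⁻⁸ × 0.0158 × (322)⁴ = 0.952 × 5.67×10⁻⁸ × 0.0158 × 1.08×10^10.
P = 9.17 W.

P ≈ 9.17 W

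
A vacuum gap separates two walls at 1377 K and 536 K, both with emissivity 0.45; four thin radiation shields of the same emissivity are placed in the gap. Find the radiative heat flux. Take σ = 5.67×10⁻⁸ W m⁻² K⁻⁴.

q ≈ 11600 W/m²

Each of the 5 gaps contributes resistance (2/ε − 1) = 2/0.45 − 1 = 3.444; total = 17.22.
q = σ(T₁⁴ − T₂⁴) / 17.22 = 5.67×10⁻⁸ × 3.51×10^12 / 17.22 = 11600 W/m².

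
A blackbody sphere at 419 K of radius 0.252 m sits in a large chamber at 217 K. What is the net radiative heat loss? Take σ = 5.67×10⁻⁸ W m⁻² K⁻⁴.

Q ≈ 1290 W

A = 4πr² = 4π × (0.252)² = 0.798 m².
Q = σA(T⁴ − T_s⁴). T⁴ − T_s⁴ = (419)⁴ − (217)⁴ = 3.08×10^10 − 2.22×10^9 = 2.86×10^10 K⁴.
Q = 5.67×10⁻⁸ × 0.798 × 2.86×10^10 = 1290 W.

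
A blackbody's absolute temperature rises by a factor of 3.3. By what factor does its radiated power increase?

factor ≈ 119

P ∝ T⁴, so the power scales as (3.3)⁴ = 119.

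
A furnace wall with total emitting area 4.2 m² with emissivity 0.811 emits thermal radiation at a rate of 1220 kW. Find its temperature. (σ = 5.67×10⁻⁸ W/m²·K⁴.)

T ≈ 1590 K

From P = εσAT⁴, T = (P / εσA)^(1/4) = (1.22×10^6 / (0.811 × 5.67×10⁻⁸ × 4.20))^(1/4).
T = (6.32×10^12)^(1/4) = 1590 K.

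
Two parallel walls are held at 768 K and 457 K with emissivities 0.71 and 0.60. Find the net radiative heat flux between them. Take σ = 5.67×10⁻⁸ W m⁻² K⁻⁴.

q ≈ 8310 W/m²

For two large parallel gray plates, q = σ(T₁⁴ − T₂⁴) / (1/ε₁ + 1/ε₂ − 1).
1/ε₁ + 1/ε₂ − 1 = 1/0.71 + 1/0.60 − 1 = 2.075.
T₁⁴ − T₂⁴ = 3.48×10^11 − 4.36×10^10 = 3.04×10^11 K⁴.
q = 5.67×10⁻⁸ × 3.04×10^11 / 2.075 = 8310 W/m².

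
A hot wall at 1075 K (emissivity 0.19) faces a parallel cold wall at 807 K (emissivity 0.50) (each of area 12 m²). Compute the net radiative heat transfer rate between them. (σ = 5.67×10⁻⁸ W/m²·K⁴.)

Q ≈ 99000 W

For two large parallel gray plates, q = σ(T₁⁴ − T₂⁴) / (1/ε₁ + 1/ε₂ − 1).
1/ε₁ + 1/ε₂ − 1 = 1/0.19 + 1/0.50 − 1 = 6.263.
T₁⁴ − T₂⁴ = 1.34×10^12 − 4.24×10^11 = 9.11×10^11 K⁴.
q = 5.67×10⁻⁸ × 9.11×10^11 / 6.263 = 8250 W/m².
Q = q·A = 8250 × 12 = 99000 W.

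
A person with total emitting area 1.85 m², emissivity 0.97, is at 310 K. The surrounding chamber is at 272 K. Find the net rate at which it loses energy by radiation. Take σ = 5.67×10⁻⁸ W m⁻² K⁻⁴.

Q = εσA(T⁴ − T_s⁴). T⁴ − T_s⁴ = (310)⁴ − (272)⁴ = 9.24×10^9 − 5.47×10^9 = 3.76×10^9 K⁴.
Q = 0.97 × 5.67×10⁻⁸ × 1.85 × 3.76×10^9 = 383 W.

Q ≈ 383 W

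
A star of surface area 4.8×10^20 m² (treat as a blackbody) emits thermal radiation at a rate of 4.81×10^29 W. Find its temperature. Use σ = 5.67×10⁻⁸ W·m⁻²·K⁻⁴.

From P = σAT⁴, T = (P / σA)^(1/4) = (4.81×10^29 / (5.67×10⁻⁸ × 4.80×10^20))^(1/4).
T = (1.77×10^16)^(1/4) = 11500 K.

T ≈ 11500 K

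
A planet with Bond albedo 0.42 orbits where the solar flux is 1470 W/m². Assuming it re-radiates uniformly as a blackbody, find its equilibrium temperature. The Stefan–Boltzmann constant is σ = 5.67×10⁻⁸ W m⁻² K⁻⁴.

T ≈ 248 K

Power absorbed = (1−a)S·πR²; power emitted = 4πR²σT⁴. Equating and cancelling πR²:
T = ((1−a)S / 4σ)^(1/4) = (853 / (4 × 5.67×10⁻⁸))^(1/4) = (3.76×10^9)^(1/4).
T = 248 K.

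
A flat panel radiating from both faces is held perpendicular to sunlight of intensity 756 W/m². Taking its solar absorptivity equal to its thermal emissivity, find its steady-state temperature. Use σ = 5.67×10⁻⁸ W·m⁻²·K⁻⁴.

T ≈ 286 K

Absorbed flux αS = emitted flux 2εσT⁴ per unit area; with α = ε this gives T = (S/2σ)^(1/4).
T = (756 / (2 × 5.67×10⁻⁸))^(1/4) = (6.67×10^9)^(1/4).
T = 286 K.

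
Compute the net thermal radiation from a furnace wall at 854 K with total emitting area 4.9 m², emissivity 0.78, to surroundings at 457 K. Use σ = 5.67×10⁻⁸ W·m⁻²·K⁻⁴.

Q ≈ 1.06×10^5 W

Q = εσA(T⁴ − T_s⁴). T⁴ − T_s⁴ = (854)⁴ − (457)⁴ = 5.32×10^11 − 4.36×10^10 = 4.88×10^11 K⁴.
Q = 0.78 × 5.67×10⁻⁸ × 4.90 × 4.88×10^11 = 1.06×10^5 W.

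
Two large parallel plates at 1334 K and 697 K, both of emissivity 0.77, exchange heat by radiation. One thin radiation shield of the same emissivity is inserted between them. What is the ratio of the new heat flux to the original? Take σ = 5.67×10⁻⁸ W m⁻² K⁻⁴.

With N identical shields there are N+1 = 2 gaps in series, each with the same radiative resistance, so the flux falls to 1/(N+1) of its unshielded value.

ratio ≈ 0.500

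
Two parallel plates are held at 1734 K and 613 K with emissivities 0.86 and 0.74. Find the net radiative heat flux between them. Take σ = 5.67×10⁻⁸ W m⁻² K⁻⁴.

For two large parallel gray plates, q = σ(T₁⁴ − T₂⁴) / (1/ε₁ + 1/ε₂ − 1).
1/ε₁ + 1/ε₂ − 1 = 1/0.86 + 1/0.74 − 1 = 1.514.
T₁⁴ − T₂⁴ = 9.04×10^12 − 1.41×10^11 = 8.90×10^12 K⁴.
q = 5.67×10⁻⁸ × 8.90×10^12 / 1.514 = 3.33×10^5 W/m².

q ≈ 3.33×10^5 W/m²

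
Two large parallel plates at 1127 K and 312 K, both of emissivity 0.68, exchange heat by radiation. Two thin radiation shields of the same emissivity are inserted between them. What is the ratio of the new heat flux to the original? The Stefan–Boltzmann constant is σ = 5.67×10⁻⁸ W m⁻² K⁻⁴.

With N identical shields there are N+1 = 3 gaps in series, each with the same radiative resistance, so the flux falls to 1/(N+1) of its unshielded value.

ratio ≈ 0.333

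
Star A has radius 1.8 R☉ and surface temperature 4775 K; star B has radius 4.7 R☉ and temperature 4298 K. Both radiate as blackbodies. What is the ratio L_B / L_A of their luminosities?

L_B/L_A ≈ 4.48

L = 4πR²σT⁴ ∝ R²T⁴, so L_B/L_A = (4.7/1.8)² × (4298/4775)⁴ = 6.82 × 0.656 = 4.48.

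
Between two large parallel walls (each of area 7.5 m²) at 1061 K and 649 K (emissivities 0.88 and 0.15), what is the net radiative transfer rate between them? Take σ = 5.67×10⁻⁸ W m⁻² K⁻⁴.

For two large parallel gray plates, q = σ(T₁⁴ − T₂⁴) / (1/ε₁ + 1/ε₂ − 1).
1/ε₁ + 1/ε₂ − 1 = 1/0.88 + 1/0.15 − 1 = 6.803.
T₁⁴ − T₂⁴ = 1.27×10^12 − 1.77×10^11 = 1.09×10^12 K⁴.
q = 5.67×10⁻⁸ × 1.09×10^12 / 6.803 = 9080 W/m².
Q = q·A = 9080 × 7.5 = 68100 W.

Q ≈ 68100 W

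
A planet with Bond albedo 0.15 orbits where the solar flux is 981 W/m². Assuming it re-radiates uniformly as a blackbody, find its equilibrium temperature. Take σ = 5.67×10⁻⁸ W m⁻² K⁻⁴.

Power absorbed = (1−a)S·πR²; power emitted = 4πR²σT⁴. Equating and cancelling πR²:
T = ((1−a)S / 4σ)^(1/4) = (834 / (4 × 5.67×10⁻⁸))^(1/4) = (3.68×10^9)^(1/4).
T = 246 K.

T ≈ 246 K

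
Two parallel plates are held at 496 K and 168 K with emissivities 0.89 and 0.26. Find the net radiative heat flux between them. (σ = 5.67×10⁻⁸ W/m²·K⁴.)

q ≈ 853 W/m²

For two large parallel gray plates, q = σ(T₁⁴ − T₂⁴) / (1/ε₁ + 1/ε₂ − 1).
1/ε₁ + 1/ε₂ − 1 = 1/0.89 + 1/0.26 − 1 = 3.970.
T₁⁴ − T₂⁴ = 6.05×10^10 − 7.97×10^8 = 5.97×10^10 K⁴.
q = 5.67×10⁻⁸ × 5.97×10^10 / 3.970 = 853 W/m².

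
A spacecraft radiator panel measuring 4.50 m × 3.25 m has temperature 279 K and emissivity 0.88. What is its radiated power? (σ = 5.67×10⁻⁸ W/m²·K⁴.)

P ≈ 4420 W

A = 4.50 × 3.25 = 14.6 m².
P = εσAT⁴ = 0.88 × 5.67×10⁻⁸ × 14.6 × (279)⁴ = 0.88 × 5.67×10⁻⁸ × 14.6 × 6.06×10^9.
P = 4420 W.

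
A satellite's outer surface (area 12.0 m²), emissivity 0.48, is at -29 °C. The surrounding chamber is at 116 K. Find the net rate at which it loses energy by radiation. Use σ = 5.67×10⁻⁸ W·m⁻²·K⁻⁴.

Q ≈ 1100 W

Convert: -29 °C = 244 K.
Q = εσA(T⁴ − T_s⁴). T⁴ − T_s⁴ = (244)⁴ − (116)⁴ = 3.54×10^9 − 1.81×10^8 = 3.36×10^9 K⁴.
Q = 0.48 × 5.67×10⁻⁸ × 12.0 × 3.36×10^9 = 1100 W.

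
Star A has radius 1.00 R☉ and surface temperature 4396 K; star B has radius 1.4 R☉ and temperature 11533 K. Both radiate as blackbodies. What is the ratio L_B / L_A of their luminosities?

L = 4πR²σT⁴ ∝ R²T⁴, so L_B/L_A = (1.4/1.00)² × (11533/4396)⁴ = 1.96 × 47.4 = 92.9.

L_B/L_A ≈ 92.9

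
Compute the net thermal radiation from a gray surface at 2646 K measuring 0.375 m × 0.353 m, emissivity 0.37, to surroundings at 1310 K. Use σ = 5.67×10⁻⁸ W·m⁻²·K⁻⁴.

A = 0.375 × 0.353 = 0.132 m².
Q = εσA(T⁴ − T_s⁴). T⁴ − T_s⁴ = (2646)⁴ − (1310)⁴ = 4.90×10^13 − 2.94×10^12 = 4.61×10^13 K⁴.
Q = 0.37 × 5.67×10⁻⁸ × 0.132 × 4.61×10^13 = 1.28×10^5 W.

Q ≈ 1.28×10^5 W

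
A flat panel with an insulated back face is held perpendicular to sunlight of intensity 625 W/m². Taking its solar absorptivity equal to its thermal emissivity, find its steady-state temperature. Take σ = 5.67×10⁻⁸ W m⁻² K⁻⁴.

T ≈ 324 K

Absorbed flux αS = emitted flux εσT⁴ (one radiating face); with α = ε, T = (S/σ)^(1/4).
T = (625 / 5.67×10⁻⁸)^(1/4) = (1.10×10^10)^(1/4).
T = 324 K.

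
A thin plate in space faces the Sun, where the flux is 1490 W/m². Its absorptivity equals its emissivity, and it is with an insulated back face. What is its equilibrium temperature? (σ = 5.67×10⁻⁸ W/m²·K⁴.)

T ≈ 403 K

Absorbed flux αS = emitted flux εσT⁴ (one radiating face); with α = ε, T = (S/σ)^(1/4).
T = (1490 / 5.67×10⁻⁸)^(1/4) = (2.63×10^10)^(1/4).
T = 403 K.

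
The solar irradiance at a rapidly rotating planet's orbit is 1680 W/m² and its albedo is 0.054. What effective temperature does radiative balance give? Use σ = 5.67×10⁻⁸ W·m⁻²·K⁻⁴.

T ≈ 289 K

Power absorbed = (1−a)S·πR²; power emitted = 4πR²σT⁴. Equating and cancelling πR²:
T = ((1−a)S / 4σ)^(1/4) = (1590 / (4 × 5.67×10⁻⁸))^(1/4) = (7.01×10^9)^(1/4).
T = 289 K.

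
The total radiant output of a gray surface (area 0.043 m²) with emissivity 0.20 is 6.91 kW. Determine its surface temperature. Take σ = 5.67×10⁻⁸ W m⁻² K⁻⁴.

T ≈ 1940 K

From P = εσAT⁴, T = (P / εσA)^(1/4) = (6910 / (0.20 × 5.67×10⁻⁸ × 0.0430))^(1/4).
T = (1.42×10^13)^(1/4) = 1940 K.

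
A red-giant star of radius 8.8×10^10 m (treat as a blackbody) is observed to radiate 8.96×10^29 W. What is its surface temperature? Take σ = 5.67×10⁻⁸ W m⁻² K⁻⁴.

A = 4πr² = 4π × (8.8×10^10)² = 9.73×10^22 m².
From P = σAT⁴, T = (P / σA)^(1/4) = (8.96×10^29 / (5.67×10⁻⁸ × 9.73×10^22))^(1/4).
T = (1.62×10^14)^(1/4) = 3570 K.

T ≈ 3570 K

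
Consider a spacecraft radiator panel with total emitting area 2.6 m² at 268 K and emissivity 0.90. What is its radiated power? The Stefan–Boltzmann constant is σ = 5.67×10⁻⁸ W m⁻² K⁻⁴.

P = εσAT⁴ = 0.90 × 5.67×10⁻⁸ × 2.60 × (268)⁴ = 0.90 × 5.67×10⁻⁸ × 2.60 × 5.16×10^9.
P = 684 W.

P ≈ 684 W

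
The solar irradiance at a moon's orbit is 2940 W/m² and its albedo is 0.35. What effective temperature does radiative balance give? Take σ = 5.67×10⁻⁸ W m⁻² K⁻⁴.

Power absorbed = (1−a)S·πR²; power emitted = 4πR²σT⁴. Equating and cancelling πR²:
T = ((1−a)S / 4σ)^(1/4) = (1910 / (4 × 5.67×10⁻⁸))^(1/4) = (8.43×10^9)^(1/4).
T = 303 K.

T ≈ 303 K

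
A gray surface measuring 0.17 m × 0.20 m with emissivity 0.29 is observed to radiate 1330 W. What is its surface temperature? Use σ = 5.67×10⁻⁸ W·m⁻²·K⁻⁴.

A = 0.17 × 0.20 = 0.0340 m².
From P = εσAT⁴, T = (P / εσA)^(1/4) = (1330 / (0.29 × 5.67×10⁻⁸ × 0.0340))^(1/4).
T = (2.38×10^12)^(1/4) = 1240 K.

T ≈ 1240 K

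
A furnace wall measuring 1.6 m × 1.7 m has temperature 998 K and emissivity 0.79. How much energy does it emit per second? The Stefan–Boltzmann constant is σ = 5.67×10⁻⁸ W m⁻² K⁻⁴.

A = 1.6 × 1.7 = 2.72 m².
P = εσAT⁴ = 0.79 × 5.67×10⁻⁸ × 2.72 × (998)⁴ = 0.79 × 5.67×10⁻⁸ × 2.72 × 9.92×10^11.
P = 1.21×10^5 W.

P ≈ 1.21×10^5 W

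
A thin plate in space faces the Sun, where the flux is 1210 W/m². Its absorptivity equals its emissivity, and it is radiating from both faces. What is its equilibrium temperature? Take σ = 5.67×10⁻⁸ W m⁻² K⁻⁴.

T ≈ 321 K

Absorbed flux αS = emitted flux 2εσT⁴ per unit area; with α = ε this gives T = (S/2σ)^(1/4).
T = (1210 / (2 × 5.67×10⁻⁸))^(1/4) = (1.07×10^10)^(1/4).
T = 321 K.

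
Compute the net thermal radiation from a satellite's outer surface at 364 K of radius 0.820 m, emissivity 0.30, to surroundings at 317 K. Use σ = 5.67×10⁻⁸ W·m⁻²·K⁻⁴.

A = 4πr² = 4π × (0.820)² = 8.45 m².
Q = εσA(T⁴ − T_s⁴). T⁴ − T_s⁴ = (364)⁴ − (317)⁴ = 1.76×10^10 − 1.01×10^10 = 7.46×10^9 K⁴.
Q = 0.30 × 5.67×10⁻⁸ × 8.45 × 7.46×10^9 = 1070 W.

Q ≈ 1070 W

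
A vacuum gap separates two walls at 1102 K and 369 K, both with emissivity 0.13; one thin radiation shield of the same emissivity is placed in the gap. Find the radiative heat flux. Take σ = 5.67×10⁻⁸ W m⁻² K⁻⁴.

Each of the 2 gaps contributes resistance (2/ε − 1) = 2/0.13 − 1 = 14.38; total = 28.77.
q = σ(T₁⁴ − T₂⁴) / 28.77 = 5.67×10⁻⁸ × 1.46×10^12 / 28.77 = 2870 W/m².

q ≈ 2870 W/m²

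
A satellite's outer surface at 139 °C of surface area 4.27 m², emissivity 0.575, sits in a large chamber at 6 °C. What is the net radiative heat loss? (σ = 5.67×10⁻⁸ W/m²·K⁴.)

Convert: 139 °C = 412 K; 6 °C = 279 K.
Q = εσA(T⁴ − T_s⁴). T⁴ − T_s⁴ = (412)⁴ − (279)⁴ = 2.88×10^10 − 6.06×10^9 = 2.28×10^10 K⁴.
Q = 0.575 × 5.67×10⁻⁸ × 4.27 × 2.28×10^10 = 3170 W.

Q ≈ 3170 W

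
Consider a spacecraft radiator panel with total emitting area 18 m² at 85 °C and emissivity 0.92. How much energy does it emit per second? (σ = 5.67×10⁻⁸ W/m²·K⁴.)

P ≈ 15400 W

85 °C = 358 K.
Stefan–Boltzmann: P = εσAT⁴ = 0.92 × 5.67×10⁻⁸ × 18.0 × (358)⁴ = 0.92 × 5.67×10⁻⁸ × 18.0 × 1.64×10^10.
P = 15400 W.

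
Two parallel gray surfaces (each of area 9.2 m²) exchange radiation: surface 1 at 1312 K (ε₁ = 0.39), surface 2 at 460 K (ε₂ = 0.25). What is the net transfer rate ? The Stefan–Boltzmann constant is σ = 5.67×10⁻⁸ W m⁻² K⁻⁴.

For two large parallel gray plates, q = σ(T₁⁴ − T₂⁴) / (1/ε₁ + 1/ε₂ − 1).
1/ε₁ + 1/ε₂ − 1 = 1/0.39 + 1/0.25 − 1 = 5.564.
T₁⁴ − T₂⁴ = 2.96×10^12 − 4.48×10^10 = 2.92×10^12 K⁴.
q = 5.67×10⁻⁸ × 2.92×10^12 / 5.564 = 29700 W/m².
Q = q·A = 29700 × 9.2 = 2.74×10^5 W.

Q ≈ 2.74×10^5 W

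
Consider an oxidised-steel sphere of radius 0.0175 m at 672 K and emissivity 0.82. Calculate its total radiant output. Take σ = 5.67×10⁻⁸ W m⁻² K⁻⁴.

P ≈ 36.5 W

A = 4πr² = 4π × (0.0175)² = 3.85×10^-3 m².
P = εσAT⁴ = 0.82 × 5.67×10⁻⁸ × 3.85×10^-3 × (672)⁴ = 0.82 × 5.67×10⁻⁸ × 3.85×10^-3 × 2.04×10^11.
P = 36.5 W.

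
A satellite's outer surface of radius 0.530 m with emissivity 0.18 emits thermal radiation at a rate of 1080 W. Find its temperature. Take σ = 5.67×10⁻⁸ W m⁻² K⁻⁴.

A = 4πr² = 4π × (0.530)² = 3.53 m².
From P = εσAT⁴, T = (P / εσA)^(1/4) = (1080 / (0.18 × 5.67×10⁻⁸ × 3.53))^(1/4).
T = (3.00×10^10)^(1/4) = 416 K.

T ≈ 416 K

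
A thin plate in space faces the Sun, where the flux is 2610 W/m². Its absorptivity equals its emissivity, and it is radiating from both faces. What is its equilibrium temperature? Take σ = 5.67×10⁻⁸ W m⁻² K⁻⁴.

T ≈ 389 K

Absorbed flux αS = emitted flux 2εσT⁴ per unit area; with α = ε this gives T = (S/2σ)^(1/4).
T = (2610 / (2 × 5.67×10⁻⁸))^(1/4) = (2.30×10^10)^(1/4).
T = 389 K.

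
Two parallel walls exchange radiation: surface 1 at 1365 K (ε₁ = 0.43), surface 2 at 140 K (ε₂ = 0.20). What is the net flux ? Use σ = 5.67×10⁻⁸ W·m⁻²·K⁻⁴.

For two large parallel gray plates, q = σ(T₁⁴ − T₂⁴) / (1/ε₁ + 1/ε₂ − 1).
1/ε₁ + 1/ε₂ − 1 = 1/0.43 + 1/0.20 − 1 = 6.326.
T₁⁴ − T₂⁴ = 3.47×10^12 − 3.84×10^8 = 3.47×10^12 K⁴.
q = 5.67×10⁻⁸ × 3.47×10^12 / 6.326 = 31100 W/m².

q ≈ 31100 W/m²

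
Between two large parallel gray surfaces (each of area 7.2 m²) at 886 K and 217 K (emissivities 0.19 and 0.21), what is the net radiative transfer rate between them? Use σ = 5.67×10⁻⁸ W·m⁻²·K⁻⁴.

Q ≈ 27800 W

For two large parallel gray plates, q = σ(T₁⁴ − T₂⁴) / (1/ε₁ + 1/ε₂ − 1).
1/ε₁ + 1/ε₂ − 1 = 1/0.19 + 1/0.21 − 1 = 9.025.
T₁⁴ − T₂⁴ = 6.16×10^11 − 2.22×10^9 = 6.14×10^11 K⁴.
q = 5.67×10⁻⁸ × 6.14×10^11 / 9.025 = 3860 W/m².
Q = q·A = 3860 × 7.2 = 27800 W.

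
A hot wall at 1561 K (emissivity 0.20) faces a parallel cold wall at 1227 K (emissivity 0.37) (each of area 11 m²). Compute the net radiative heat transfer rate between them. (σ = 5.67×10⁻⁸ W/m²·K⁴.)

For two large parallel gray plates, q = σ(T₁⁴ − T₂⁴) / (1/ε₁ + 1/ε₂ − 1).
1/ε₁ + 1/ε₂ − 1 = 1/0.20 + 1/0.37 − 1 = 6.703.
T₁⁴ − T₂⁴ = 5.94×10^12 − 2.27×10^12 = 3.67×10^12 K⁴.
q = 5.67×10⁻⁸ × 3.67×10^12 / 6.703 = 31100 W/m².
Q = q·A = 31100 × 11 = 3.42×10^5 W.

Q ≈ 3.42×10^5 W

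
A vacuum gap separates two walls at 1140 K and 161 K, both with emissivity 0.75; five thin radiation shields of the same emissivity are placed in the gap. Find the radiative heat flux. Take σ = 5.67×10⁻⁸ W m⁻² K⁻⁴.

Each of the 6 gaps contributes resistance (2/ε − 1) = 2/0.75 − 1 = 1.667; total = 10.00.
q = σ(T₁⁴ − T₂⁴) / 10.00 = 5.67×10⁻⁸ × 1.69×10^12 / 10.00 = 9570 W/m².

q ≈ 9570 W/m²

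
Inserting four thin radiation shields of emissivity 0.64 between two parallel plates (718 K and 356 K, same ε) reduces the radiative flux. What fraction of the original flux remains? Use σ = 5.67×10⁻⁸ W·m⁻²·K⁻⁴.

With N identical shields there are N+1 = 5 gaps in series, each with the same radiative resistance, so the flux falls to 1/(N+1) of its unshielded value.

ratio ≈ 0.200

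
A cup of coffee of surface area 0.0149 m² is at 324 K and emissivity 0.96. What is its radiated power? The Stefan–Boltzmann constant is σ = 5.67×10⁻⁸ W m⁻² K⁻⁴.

P = εσAT⁴ = 0.96 × 5.67×10⁻⁸ × 0.0149 × (324)⁴ = 0.96 × 5.67×10⁻⁸ × 0.0149 × 1.10×10^10.
P = 8.94 W.

P ≈ 8.94 W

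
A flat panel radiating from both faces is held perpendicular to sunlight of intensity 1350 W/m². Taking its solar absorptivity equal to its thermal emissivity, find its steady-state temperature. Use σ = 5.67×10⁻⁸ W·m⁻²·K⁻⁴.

Absorbed flux αS = emitted flux 2εσT⁴ per unit area; with α = ε this gives T = (S/2σ)^(1/4).
T = (1350 / (2 × 5.67×10⁻⁸))^(1/4) = (1.19×10^10)^(1/4).
T = 330 K.

T ≈ 330 K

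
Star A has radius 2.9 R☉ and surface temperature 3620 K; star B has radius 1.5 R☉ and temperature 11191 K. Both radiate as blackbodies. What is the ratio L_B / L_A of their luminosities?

L_B/L_A ≈ 24.4

L = 4πR²σT⁴ ∝ R²T⁴, so L_B/L_A = (1.5/2.9)² × (11191/3620)⁴ = 0.268 × 91.3 = 24.4.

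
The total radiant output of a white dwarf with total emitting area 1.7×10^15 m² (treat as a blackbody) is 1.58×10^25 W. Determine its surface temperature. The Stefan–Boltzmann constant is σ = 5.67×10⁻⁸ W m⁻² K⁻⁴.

T ≈ 20100 K

From P = σAT⁴, T = (P / σA)^(1/4) = (1.58×10^25 / (5.67×10⁻⁸ × 1.70×10^15))^(1/4).
T = (1.64×10^17)^(1/4) = 20100 K.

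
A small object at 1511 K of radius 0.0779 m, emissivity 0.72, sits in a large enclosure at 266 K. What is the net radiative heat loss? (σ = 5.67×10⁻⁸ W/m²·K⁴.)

A = 4πr² = 4π × (0.0779)² = 0.0763 m².
Q = εσA(T⁴ − T_s⁴). T⁴ − T_s⁴ = (1511)⁴ − (266)⁴ = 5.21×10^12 − 5.01×10^9 = 5.21×10^12 K⁴.
Q = 0.72 × 5.67×10⁻⁸ × 0.0763 × 5.21×10^12 = 16200 W.

Q ≈ 16200 W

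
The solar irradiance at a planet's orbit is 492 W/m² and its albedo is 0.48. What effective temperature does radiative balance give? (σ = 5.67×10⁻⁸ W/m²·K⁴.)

Power absorbed = (1−a)S·πR²; power emitted = 4πR²σT⁴. Equating and cancelling πR²:
T = ((1−a)S / 4σ)^(1/4) = (256 / (4 × 5.67×10⁻⁸))^(1/4) = (1.13×10^9)^(1/4).
T = 183 K.

T ≈ 183 K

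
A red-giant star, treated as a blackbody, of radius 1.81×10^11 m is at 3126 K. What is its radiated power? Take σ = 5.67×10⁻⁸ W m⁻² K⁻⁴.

P ≈ 2.23×10^30 W

A = 4πr² = 4π × (1.81×10^11)² = 4.12×10^23 m².
P = σAT⁴ = 5.67×10⁻⁸ × 4.12×10^23 × (3126)⁴ = 5.67×10⁻⁸ × 4.12×10^23 × 9.55×10^13.
P = 2.23×10^30 W.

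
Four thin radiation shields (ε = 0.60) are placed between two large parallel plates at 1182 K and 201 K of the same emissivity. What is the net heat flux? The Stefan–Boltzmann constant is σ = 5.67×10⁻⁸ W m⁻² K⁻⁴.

Each of the 5 gaps contributes resistance (2/ε − 1) = 2/0.60 − 1 = 2.333; total = 11.67.
q = σ(T₁⁴ − T₂⁴) / 11.67 = 5.67×10⁻⁸ × 1.95×10^12 / 11.67 = 9480 W/m².

q ≈ 9480 W/m²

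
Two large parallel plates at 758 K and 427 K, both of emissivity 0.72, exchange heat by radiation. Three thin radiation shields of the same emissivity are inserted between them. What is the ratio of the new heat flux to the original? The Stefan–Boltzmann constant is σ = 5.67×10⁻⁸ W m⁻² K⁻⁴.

ratio ≈ 0.250

With N identical shields there are N+1 = 4 gaps in series, each with the same radiative resistance, so the flux falls to 1/(N+1) of its unshielded value.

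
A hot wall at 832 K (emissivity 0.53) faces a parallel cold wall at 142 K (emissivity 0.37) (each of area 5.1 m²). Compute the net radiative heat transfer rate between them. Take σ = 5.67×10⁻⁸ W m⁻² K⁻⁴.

For two large parallel gray plates, q = σ(T₁⁴ − T₂⁴) / (1/ε₁ + 1/ε₂ − 1).
1/ε₁ + 1/ε₂ − 1 = 1/0.53 + 1/0.37 − 1 = 3.589.
T₁⁴ − T₂⁴ = 4.79×10^11 − 4.07×10^8 = 4.79×10^11 K⁴.
q = 5.67×10⁻⁸ × 4.79×10^11 / 3.589 = 7560 W/m².
Q = q·A = 7560 × 5.1 = 38600 W.

Q ≈ 38600 W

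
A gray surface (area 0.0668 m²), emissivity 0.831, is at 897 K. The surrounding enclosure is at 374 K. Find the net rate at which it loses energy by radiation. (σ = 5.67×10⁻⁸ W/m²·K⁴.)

Q = εσA(T⁴ − T_s⁴). T⁴ − T_s⁴ = (897)⁴ − (374)⁴ = 6.47×10^11 − 1.96×10^10 = 6.28×10^11 K⁴.
Q = 0.831 × 5.67×10⁻⁸ × 0.0668 × 6.28×10^11 = 1980 W.

Q ≈ 1980 W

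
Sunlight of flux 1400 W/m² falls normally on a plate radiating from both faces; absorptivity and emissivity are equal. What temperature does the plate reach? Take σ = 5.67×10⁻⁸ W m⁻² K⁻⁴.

Absorbed flux αS = emitted flux 2εσT⁴ per unit area; with α = ε this gives T = (S/2σ)^(1/4).
T = (1400 / (2 × 5.67×10⁻⁸))^(1/4) = (1.23×10^10)^(1/4).
T = 333 K.

T ≈ 333 K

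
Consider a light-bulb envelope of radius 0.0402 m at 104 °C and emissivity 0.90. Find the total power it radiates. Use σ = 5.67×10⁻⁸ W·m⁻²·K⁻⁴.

P ≈ 20.9 W

A = 4πr² = 4π × (0.0402)² = 0.0203 m².
104 °C = 377 K.
Stefan–Boltzmann: P = εσAT⁴ = 0.90 × 5.67×10⁻⁸ × 0.0203 × (377)⁴ = 0.90 × 5.67×10⁻⁸ × 0.0203 × 2.02×10^10.
P = 20.9 W.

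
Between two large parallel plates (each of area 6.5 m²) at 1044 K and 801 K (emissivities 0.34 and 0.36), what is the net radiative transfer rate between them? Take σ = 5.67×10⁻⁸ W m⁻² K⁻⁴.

Q ≈ 60600 W

For two large parallel gray plates, q = σ(T₁⁴ − T₂⁴) / (1/ε₁ + 1/ε₂ − 1).
1/ε₁ + 1/ε₂ − 1 = 1/0.34 + 1/0.36 − 1 = 4.719.
T₁⁴ − T₂⁴ = 1.19×10^12 − 4.12×10^11 = 7.76×10^11 K⁴.
q = 5.67×10⁻⁸ × 7.76×10^11 / 4.719 = 9330 W/m².
Q = q·A = 9330 × 6.5 = 60600 W.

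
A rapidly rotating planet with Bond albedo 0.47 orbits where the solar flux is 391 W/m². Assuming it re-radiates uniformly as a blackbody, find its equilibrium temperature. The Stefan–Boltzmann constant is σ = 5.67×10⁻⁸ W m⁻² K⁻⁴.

T ≈ 174 K

Power absorbed = (1−a)S·πR²; power emitted = 4πR²σT⁴. Equating and cancelling πR²:
T = ((1−a)S / 4σ)^(1/4) = (207 / (4 × 5.67×10⁻⁸))^(1/4) = (9.14×10^8)^(1/4).
T = 174 K.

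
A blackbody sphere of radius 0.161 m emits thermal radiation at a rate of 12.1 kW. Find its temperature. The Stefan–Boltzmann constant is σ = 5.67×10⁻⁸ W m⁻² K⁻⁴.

T ≈ 900 K

A = 4πr² = 4π × (0.161)² = 0.326 m².
From P = σAT⁴, T = (P / σA)^(1/4) = (12100 / (5.67×10⁻⁸ × 0.326))^(1/4).
T = (6.55×10^11)^(1/4) = 900 K.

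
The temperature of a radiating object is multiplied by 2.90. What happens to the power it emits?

factor ≈ 70.7

P ∝ T⁴, so the power scales as (2.90)⁴ = 70.7.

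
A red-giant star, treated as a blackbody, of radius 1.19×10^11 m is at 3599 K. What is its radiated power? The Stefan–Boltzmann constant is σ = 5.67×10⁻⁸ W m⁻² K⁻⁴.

P ≈ 1.69×10^30 W

A = 4πr² = 4π × (1.19×10^11)² = 1.78×10^23 m².
P = σAT⁴ = 5.67×10⁻⁸ × 1.78×10^23 × (3599)⁴ = 5.67×10⁻⁸ × 1.78×10^23 × 1.68×10^14.
P = 1.69×10^30 W.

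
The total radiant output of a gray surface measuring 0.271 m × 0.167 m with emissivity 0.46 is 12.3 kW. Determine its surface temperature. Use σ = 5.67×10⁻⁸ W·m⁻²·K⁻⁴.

A = 0.271 × 0.167 = 0.0453 m².
From P = εσAT⁴, T = (P / εσA)^(1/4) = (12300 / (0.46 × 5.67×10⁻⁸ × 0.0453))^(1/4).
T = (1.04×10^13)^(1/4) = 1800 K.

T ≈ 1800 K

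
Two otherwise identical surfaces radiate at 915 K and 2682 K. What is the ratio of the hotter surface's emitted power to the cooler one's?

ratio ≈ 73.8

P ∝ T⁴, so the ratio is (2682/915)⁴ = (2.931)⁴ = 73.8.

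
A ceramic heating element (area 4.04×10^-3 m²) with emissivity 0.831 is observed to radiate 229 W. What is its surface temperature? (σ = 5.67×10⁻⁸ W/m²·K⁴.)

From P = εσAT⁴, T = (P / εσA)^(1/4) = (229 / (0.831 × 5.67×10⁻⁸ × 4.04×10^-3))^(1/4).
T = (1.20×10^12)^(1/4) = 1050 K.

T ≈ 1050 K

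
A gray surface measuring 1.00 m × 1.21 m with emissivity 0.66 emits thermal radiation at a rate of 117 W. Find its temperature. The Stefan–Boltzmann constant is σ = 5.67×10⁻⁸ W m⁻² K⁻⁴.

A = 1.00 × 1.21 = 1.21 m².
From P = εσAT⁴, T = (P / εσA)^(1/4) = (117 / (0.66 × 5.67×10⁻⁸ × 1.21))^(1/4).
T = (2.58×10^9)^(1/4) = 225 K.

T ≈ 225 K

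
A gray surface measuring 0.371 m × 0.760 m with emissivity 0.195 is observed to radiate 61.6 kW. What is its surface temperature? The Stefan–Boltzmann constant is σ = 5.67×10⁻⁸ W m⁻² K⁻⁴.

A = 0.371 × 0.760 = 0.282 m².
From P = εσAT⁴, T = (P / εσA)^(1/4) = (61600 / (0.195 × 5.67×10⁻⁸ × 0.282))^(1/4).
T = (1.98×10^13)^(1/4) = 2110 K.

T ≈ 2110 K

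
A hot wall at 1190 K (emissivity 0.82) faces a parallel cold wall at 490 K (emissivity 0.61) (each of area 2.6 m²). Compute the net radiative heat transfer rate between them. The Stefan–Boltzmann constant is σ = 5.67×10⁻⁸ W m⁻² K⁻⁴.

For two large parallel gray plates, q = σ(T₁⁴ − T₂⁴) / (1/ε₁ + 1/ε₂ − 1).
1/ε₁ + 1/ε₂ − 1 = 1/0.82 + 1/0.61 − 1 = 1.859.
T₁⁴ − T₂⁴ = 2.01×10^12 − 5.76×10^10 = 1.95×10^12 K⁴.
q = 5.67×10⁻⁸ × 1.95×10^12 / 1.859 = 59400 W/m².
Q = q·A = 59400 × 2.6 = 1.54×10^5 W.

Q ≈ 1.54×10^5 W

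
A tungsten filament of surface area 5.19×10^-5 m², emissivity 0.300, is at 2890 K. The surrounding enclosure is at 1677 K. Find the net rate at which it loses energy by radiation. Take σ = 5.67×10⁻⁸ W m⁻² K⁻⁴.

Q ≈ 54.6 W

Q = εσA(T⁴ − T_s⁴). T⁴ − T_s⁴ = (2890)⁴ − (1677)⁴ = 6.98×10^13 − 7.91×10^12 = 6.18×10^13 K⁴.
Q = 0.300 × 5.67×10⁻⁸ × 5.19×10^-5 × 6.18×10^13 = 54.6 W.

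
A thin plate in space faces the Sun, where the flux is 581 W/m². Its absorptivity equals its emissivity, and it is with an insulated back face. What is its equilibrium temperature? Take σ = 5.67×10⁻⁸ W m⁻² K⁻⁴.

T ≈ 318 K

Absorbed flux αS = emitted flux εσT⁴ (one radiating face); with α = ε, T = (S/σ)^(1/4).
T = (581 / 5.67×10⁻⁸)^(1/4) = (1.02×10^10)^(1/4).
T = 318 K.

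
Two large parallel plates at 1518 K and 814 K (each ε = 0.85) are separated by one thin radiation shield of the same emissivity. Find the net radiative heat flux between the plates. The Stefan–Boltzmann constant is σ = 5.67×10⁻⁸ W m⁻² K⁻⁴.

q ≈ 1.02×10^5 W/m²

Each of the 2 gaps contributes resistance (2/ε − 1) = 2/0.85 − 1 = 1.353; total = 2.706.
q = σ(T₁⁴ − T₂⁴) / 2.706 = 5.67×10⁻⁸ × 4.87×10^12 / 2.706 = 1.02×10^5 W/m².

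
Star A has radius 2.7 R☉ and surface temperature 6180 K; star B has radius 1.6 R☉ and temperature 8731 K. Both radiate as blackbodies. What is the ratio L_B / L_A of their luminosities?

L = 4πR²σT⁴ ∝ R²T⁴, so L_B/L_A = (1.6/2.7)² × (8731/6180)⁴ = 0.351 × 3.98 = 1.40.

L_B/L_A ≈ 1.40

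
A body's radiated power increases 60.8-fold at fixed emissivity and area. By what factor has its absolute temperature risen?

P ∝ T⁴ ⇒ T ∝ P^(1/4), so T scales by (60.8)^(1/4) = 2.79.

factor ≈ 2.79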